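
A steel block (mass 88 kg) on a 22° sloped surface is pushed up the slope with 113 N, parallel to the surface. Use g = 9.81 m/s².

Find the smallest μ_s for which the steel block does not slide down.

μ_s,min ≈ 0.263

N = m g cos θ = 800.4 N.
Friction must make up the shortfall along the incline: f = m g sin θ − P = 323.4 − 113 = 210.4 N.
At the threshold f = μ_s N, so μ_s,min = 210.4/800.4 = 0.263.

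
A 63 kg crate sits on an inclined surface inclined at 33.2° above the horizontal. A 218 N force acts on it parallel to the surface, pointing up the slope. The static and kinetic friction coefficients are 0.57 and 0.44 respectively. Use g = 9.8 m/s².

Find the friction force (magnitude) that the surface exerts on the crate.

f ≈ 120 N (up the incline)

The normal reaction is N = m g cos θ = 516.6 N.
For equilibrium along the incline the friction force must supply f = m g sin θ − P = 338.1 − 218 = 120.1 N (positive meaning up-slope).
Maximum static friction available: μ_s N = 0.57 × 516.6 = 294.5 N.
Since |120.1| ≤ 294.5 N, the crate remains in static equilibrium and friction takes exactly the required value.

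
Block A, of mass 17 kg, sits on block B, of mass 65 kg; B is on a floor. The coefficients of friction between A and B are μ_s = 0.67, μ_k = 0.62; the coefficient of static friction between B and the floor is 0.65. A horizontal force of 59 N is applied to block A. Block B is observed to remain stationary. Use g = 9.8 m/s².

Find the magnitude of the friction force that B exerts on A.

The normal force B exerts on A is simply A's weight, N₁ = 166.6 N.
Maximum static friction on A from B: μ_s N₁ = 0.67×166.6 = 111.6 N.
P = 59 N is within that limit, so A and B move together (both at rest); the A–B friction is simply f₁ = P = 59 N.
By Newton's third law B feels 59 N forward from A. With B stationary, the floor's static friction on B balances it: f₂ = 59 N (well within μ_s(m_A+m_B)g = 522.3 N).

f ≈ 59 N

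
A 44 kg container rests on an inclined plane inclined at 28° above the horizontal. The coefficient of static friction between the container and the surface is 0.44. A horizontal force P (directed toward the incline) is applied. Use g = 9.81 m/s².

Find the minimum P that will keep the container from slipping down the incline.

The container tends to slide down (tan θ > μ_s), so at the point of impending slip friction acts up-slope at its limit: f = μ_s N.
Perpendicular to the incline: N = m g cos θ + P sin θ.
Along the incline: P cos θ + μ_s N = m g sin θ, i.e. P cos θ + μ_s (m g cos θ + P sin θ) = m g sin θ.
Solving, P (cos θ + μ_s sin θ) = m g (sin θ − μ_s cos θ), so P = 432×0.08097/1.09 = 32.1 N.

P_min ≈ 32.1 N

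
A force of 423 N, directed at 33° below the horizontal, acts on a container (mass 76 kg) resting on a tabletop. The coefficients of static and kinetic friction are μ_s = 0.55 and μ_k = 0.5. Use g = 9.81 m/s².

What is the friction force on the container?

Vertical equilibrium gives N = m g + P sin α = 975.9 N.
For equilibrium, f = P cos α = 423×cos 33° = 354.8 N.
μ_s N = 0.55 × 975.9 = 536.8 N.
354.8 ≤ 536.8 N → static; friction equals the required 355 N.

f ≈ 355 N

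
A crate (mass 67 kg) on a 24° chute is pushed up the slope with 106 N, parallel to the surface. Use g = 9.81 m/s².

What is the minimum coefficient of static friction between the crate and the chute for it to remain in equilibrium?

N = m g cos θ = 600.4 N.
Friction must make up the shortfall along the incline: f = m g sin θ − P = 267.3 − 106 = 161.3 N.
At the threshold f = μ_s N, so μ_s,min = 161.3/600.4 = 0.269.

μ_s,min ≈ 0.269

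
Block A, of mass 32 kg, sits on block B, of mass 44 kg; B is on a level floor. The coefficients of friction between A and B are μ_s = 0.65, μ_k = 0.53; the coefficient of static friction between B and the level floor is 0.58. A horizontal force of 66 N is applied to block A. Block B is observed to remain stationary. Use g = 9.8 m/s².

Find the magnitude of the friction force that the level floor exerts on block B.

f ≈ 66 N

Between the blocks, N₁ = m_A g = 313.6 N.
So the A–B interface can sustain at most μ_s N₁ = 203.8 N of static friction.
Since P = 66 N ≤ 203.8 N, A does not slip on B; friction on A equals P = 66 N.
B experiences an equal 66 N forward from A (third law). B is in equilibrium, so the floor supplies f₂ = 66 N of static friction (limit μ_s(m_A+m_B)g = 432 N, not exceeded).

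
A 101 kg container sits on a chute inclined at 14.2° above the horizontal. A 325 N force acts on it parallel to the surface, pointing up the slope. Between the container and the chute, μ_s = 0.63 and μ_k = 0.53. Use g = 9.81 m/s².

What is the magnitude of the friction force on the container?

f ≈ 81.9 N (down the incline)

Perpendicular to the surface, N = m g cos θ = 101·9.81·cos 14.2° = 960.5 N.
For equilibrium along the incline the friction force must supply f = m g sin θ − P = 243.1 − 325 = -81.95 N (positive meaning up-slope).
Static friction can supply at most μ_s N = 605.1 N.
Since |-81.95| ≤ 605.1 N, static friction is sufficient; f equals the required value, not μ_s N.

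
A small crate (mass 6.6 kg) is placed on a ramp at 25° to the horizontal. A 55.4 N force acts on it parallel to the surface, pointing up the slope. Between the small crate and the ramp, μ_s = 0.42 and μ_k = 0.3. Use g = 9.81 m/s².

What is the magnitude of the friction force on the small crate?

f ≈ 17.6 N (down the incline)

Normal force: N = m g cos θ = 6.6 × 9.81 × cos 25° = 58.68 N.
Parallel to the incline, ΣF = 0 gives f = m g sin θ − P = 27.36 − 55.4 = -28.04 N (up-slope positive).
The static-friction ceiling is μ_s N = 0.42 × 58.68 = 24.65 N.
|-28.04| exceeds 24.65 N, so the small crate slips up-slope; friction is kinetic, f = μ_k N = 0.3×58.68 = 17.6 N.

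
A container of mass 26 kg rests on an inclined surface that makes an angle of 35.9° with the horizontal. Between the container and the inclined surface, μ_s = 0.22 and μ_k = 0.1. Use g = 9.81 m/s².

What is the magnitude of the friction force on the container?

The normal reaction is N = m g cos θ = 206.6 N.
Along the slope the weight component is m g sin θ = 149.6 N; friction must supply exactly this, acting up-slope.
Static friction can supply at most μ_s N = 45.45 N.
|149.6| exceeds 45.45 N, so the container slips down-slope; friction is kinetic, f = μ_k N = 0.1×206.6 = 20.7 N.

f ≈ 20.7 N (up the incline)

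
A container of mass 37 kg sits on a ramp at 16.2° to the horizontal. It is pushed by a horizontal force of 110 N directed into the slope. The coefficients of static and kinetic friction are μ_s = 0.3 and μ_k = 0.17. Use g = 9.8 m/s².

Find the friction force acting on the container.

f ≈ 4.47 N (down the incline)

Normal direction: N = m g cos θ + P sin θ = 378.9 N.
Parallel to the incline: P cos θ − m g sin θ = 105.6 − 101.2 = 4.47 N; the friction needed to balance this is 4.47 N acting down the slope.
Maximum static friction: μ_s N = 0.3 × 378.9 = 113.7 N.
Since 4.47 N is within the 113.7 N limit, the container stays put and friction is exactly 4.47 N.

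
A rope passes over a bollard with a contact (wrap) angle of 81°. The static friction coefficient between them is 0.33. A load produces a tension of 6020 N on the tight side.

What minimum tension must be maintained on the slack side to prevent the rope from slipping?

Capstan equation at impending slip: T_tight/T_slack = e^{μβ}.
β = 81° = 1.414 rad; e^{μβ} = e^{0.33×1.414} = 1.594.
T_slack = T_tight / e^{μβ} = 6020 / 1.594 = 3780 N.

T_min ≈ 3780 N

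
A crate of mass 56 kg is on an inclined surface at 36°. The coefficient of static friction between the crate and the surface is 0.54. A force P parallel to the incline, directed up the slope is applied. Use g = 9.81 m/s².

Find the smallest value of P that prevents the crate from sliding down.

The crate tends to slide down (tan θ > μ_s), so at the point of impending slip friction acts up-slope at its limit: f = μ_s N.
P is parallel to the surface, so N = m g cos θ = 444 N.
Along the incline: P + μ_s N = m g sin θ, so P = 323 − 0.54×444 = 82.9 N.

P_min ≈ 82.9 N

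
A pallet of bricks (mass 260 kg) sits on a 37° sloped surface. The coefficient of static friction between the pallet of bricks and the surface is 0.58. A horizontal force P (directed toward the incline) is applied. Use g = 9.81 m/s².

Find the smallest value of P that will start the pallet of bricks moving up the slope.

At impending motion up the slope, friction acts down-slope at its limit: f = μ_s N.
Perpendicular to the incline: N = m g cos θ + P sin θ.
Along the incline: P cos θ = m g sin θ + μ_s N = m g sin θ + μ_s (m g cos θ + P sin θ).
Solving, P (cos θ − μ_s sin θ) = m g (sin θ + μ_s cos θ), so P = 260×9.81×(sin 37° + 0.58 cos 37°)/(cos 37° − 0.58 sin 37°) = 2550×1.065/0.4496 = 6040 N.

P ≈ 6040 N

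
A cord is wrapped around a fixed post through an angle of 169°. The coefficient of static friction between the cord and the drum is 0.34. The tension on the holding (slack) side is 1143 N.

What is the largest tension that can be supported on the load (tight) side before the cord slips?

T_max ≈ 3120 N

At impending slip the capstan equation gives T₂/T₁ = e^{μβ} with β in radians.
β = 169° × π/180 = 2.95 rad.
e^{μβ} = e^{0.34×2.95} = 2.726.
T₂ = T₁ · e^{μβ} = 1143 × 2.726 = 3120 N.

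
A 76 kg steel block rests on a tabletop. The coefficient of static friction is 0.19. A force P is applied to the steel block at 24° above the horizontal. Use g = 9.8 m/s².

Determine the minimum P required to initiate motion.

P ≈ 143 N

N = m g − P sin α (the pull lifts the steel block).
At impending slip, P cos α = μ_s N = μ_s (m g − P sin α).
Solving: P (cos α + μ_s sin α) = μ_s m g → P = 0.19×745/(cos 24° + 0.19 sin 24°) = 142/0.9908 = 143 N.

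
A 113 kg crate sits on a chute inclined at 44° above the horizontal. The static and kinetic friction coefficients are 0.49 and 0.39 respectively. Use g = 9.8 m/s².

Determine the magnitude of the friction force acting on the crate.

f ≈ 311 N (up the incline)

Perpendicular to the surface, N = m g cos θ = 113·9.8·cos 44° = 796.6 N.
Along the slope the weight component is m g sin θ = 769.3 N; friction must supply exactly this, acting up-slope.
Maximum static friction available: μ_s N = 0.49 × 796.6 = 390.3 N.
|769.3| exceeds 390.3 N, so the crate slips down-slope; friction is kinetic, f = μ_k N = 0.39×796.6 = 311 N.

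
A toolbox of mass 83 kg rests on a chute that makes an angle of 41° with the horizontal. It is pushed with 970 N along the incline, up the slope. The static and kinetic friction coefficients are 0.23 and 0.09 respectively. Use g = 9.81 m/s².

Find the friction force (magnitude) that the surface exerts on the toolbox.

The normal reaction is N = m g cos θ = 614.5 N.
The friction needed for equilibrium is m g sin θ − P = 534.2 − 970 = -435.8 N, measured positive up-slope.
The static-friction ceiling is μ_s N = 0.23 × 614.5 = 141.3 N.
Since |-435.8| > 141.3 N, static friction cannot hold it; the toolbox slides up the incline and kinetic friction applies: f = μ_k N = 0.09 × 614.5 = 55.3 N.

f ≈ 55.3 N (down the incline)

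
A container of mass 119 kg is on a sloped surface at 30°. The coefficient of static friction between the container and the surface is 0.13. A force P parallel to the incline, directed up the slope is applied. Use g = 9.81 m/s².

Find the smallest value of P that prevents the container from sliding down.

The container tends to slide down (tan θ > μ_s), so at the point of impending slip friction acts up-slope at its limit: f = μ_s N.
P is parallel to the surface, so N = m g cos θ = 1010 N.
Along the incline: P + μ_s N = m g sin θ, so P = 584 − 0.13×1010 = 452 N.

P_min ≈ 452 N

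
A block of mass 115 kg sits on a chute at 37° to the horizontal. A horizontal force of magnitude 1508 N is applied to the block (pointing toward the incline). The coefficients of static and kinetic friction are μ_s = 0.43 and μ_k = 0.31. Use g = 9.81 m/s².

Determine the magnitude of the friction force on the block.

Normal direction: N = m g cos θ + P sin θ = 1809 N.
Along the incline, the net driving force (taking up-slope positive) is P cos θ − m g sin θ = 1204 − 678.9 = 525.4 N, so equilibrium requires friction f = -525.4 N (down-slope).
Maximum static friction: μ_s N = 0.43 × 1809 = 777.7 N.
|f_req| = 525.4 ≤ 777.7 N → the block is in equilibrium; friction equals the required value.

f ≈ 525 N (down the incline)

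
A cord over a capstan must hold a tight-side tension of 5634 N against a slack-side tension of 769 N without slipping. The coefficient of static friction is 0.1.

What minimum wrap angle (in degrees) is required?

T₂/T₁ = e^{μβ} → β = ln(T₂/T₁)/μ.
β = ln(5634/769)/0.1 = 1.991/0.1 = 19.91 rad.
In degrees: β = 19.91 × 180/π = 1140°.

β_min ≈ 1140°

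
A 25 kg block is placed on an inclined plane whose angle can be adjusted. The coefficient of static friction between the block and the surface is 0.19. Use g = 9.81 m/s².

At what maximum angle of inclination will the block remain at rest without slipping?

θ_max ≈ 10.8°

At the slip threshold, m g sin θ = μ_s · m g cos θ, so tan θ = μ_s.
θ_max = arctan(0.19) = 10.8°.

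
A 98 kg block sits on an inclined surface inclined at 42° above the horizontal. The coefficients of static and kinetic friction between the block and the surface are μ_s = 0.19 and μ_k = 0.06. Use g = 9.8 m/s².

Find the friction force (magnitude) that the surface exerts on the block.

f ≈ 42.8 N (up the incline)

Normal force: N = m g cos θ = 98 × 9.8 × cos 42° = 713.7 N.
For equilibrium along the incline, friction must balance the weight component: f = m g sin θ = 642.6 N up the slope.
The static-friction ceiling is μ_s N = 0.19 × 713.7 = 135.6 N.
|642.6| exceeds 135.6 N, so the block slips down-slope; friction is kinetic, f = μ_k N = 0.06×713.7 = 42.8 N.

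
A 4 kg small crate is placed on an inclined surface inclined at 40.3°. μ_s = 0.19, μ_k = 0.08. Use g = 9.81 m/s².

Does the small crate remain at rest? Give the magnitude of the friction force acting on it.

f ≈ 2.39 N

N = m g cos θ = 29.9 N.
Down-slope weight component: m g sin θ = 25.4 N.
μ_s N = 5.69 N.
25.4 > 5.69 N, so it slides; kinetic friction f = μ_k N = 0.08×29.9 = 2.39 N.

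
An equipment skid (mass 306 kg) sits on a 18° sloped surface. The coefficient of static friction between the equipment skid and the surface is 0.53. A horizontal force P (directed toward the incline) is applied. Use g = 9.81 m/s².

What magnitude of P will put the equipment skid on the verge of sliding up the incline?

P ≈ 3100 N

At impending motion up the slope, friction acts down-slope at its limit: f = μ_s N.
Perpendicular to the incline: N = m g cos θ + P sin θ.
Along the incline: P cos θ = m g sin θ + μ_s N = m g sin θ + μ_s (m g cos θ + P sin θ).
Solving, P (cos θ − μ_s sin θ) = m g (sin θ + μ_s cos θ), so P = 306×9.81×(sin 18° + 0.53 cos 18°)/(cos 18° − 0.53 sin 18°) = 3000×0.8131/0.7873 = 3100 N.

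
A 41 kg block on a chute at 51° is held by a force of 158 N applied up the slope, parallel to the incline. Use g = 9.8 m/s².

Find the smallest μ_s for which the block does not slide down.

μ_s,min ≈ 0.61

N = m g cos θ = 252.9 N.
Friction must make up the shortfall along the incline: f = m g sin θ − P = 312.3 − 158 = 154.3 N.
At the threshold f = μ_s N, so μ_s,min = 154.3/252.9 = 0.61.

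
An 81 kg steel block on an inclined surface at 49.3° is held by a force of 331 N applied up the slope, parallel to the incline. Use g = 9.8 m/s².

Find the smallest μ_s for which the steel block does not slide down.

μ_s,min ≈ 0.523

N = m g cos θ = 517.6 N.
Friction must make up the shortfall along the incline: f = m g sin θ − P = 601.8 − 331 = 270.8 N.
At the threshold f = μ_s N, so μ_s,min = 270.8/517.6 = 0.523.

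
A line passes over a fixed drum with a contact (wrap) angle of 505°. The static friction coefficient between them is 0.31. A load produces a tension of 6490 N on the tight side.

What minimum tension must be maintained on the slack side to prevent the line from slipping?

T_min ≈ 422 N

Capstan equation at impending slip: T_tight/T_slack = e^{μβ}.
β = 505° = 8.814 rad; e^{μβ} = e^{0.31×8.814} = 15.37.
T_slack = T_tight / e^{μβ} = 6490 / 15.37 = 422 N.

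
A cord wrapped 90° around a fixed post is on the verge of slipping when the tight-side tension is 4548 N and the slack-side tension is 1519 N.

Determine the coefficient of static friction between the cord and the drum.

T₂/T₁ = e^{μβ} → μ = ln(T₂/T₁)/β.
β = 90° = 1.571 rad.
μ = ln(4548/1519)/1.571 = ln(2.994)/1.571 = 0.698.

μ ≈ 0.698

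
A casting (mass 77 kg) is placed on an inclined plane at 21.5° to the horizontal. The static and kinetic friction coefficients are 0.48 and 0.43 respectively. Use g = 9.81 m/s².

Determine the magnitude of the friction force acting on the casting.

f ≈ 277 N (up the incline)

Perpendicular to the surface, N = m g cos θ = 77·9.81·cos 21.5° = 702.8 N.
For equilibrium along the incline, friction must balance the weight component: f = m g sin θ = 276.8 N up the slope.
The static-friction ceiling is μ_s N = 0.48 × 702.8 = 337.3 N.
Since |276.8| ≤ 337.3 N, no slip — friction simply equals what equilibrium demands.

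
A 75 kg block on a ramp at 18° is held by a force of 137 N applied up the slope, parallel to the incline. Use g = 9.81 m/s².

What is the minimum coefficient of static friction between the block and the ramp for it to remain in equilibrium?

N = m g cos θ = 699.7 N.
Friction must make up the shortfall along the incline: f = m g sin θ − P = 227.4 − 137 = 90.36 N.
At the threshold f = μ_s N, so μ_s,min = 90.36/699.7 = 0.129.

μ_s,min ≈ 0.129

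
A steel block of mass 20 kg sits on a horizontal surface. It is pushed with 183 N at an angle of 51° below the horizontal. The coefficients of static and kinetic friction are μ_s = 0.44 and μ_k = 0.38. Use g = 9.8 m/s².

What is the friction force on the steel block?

N = m g + P sin α = 196 + 183×sin 51° = 338.2 N.
For equilibrium, f = P cos α = 183×cos 51° = 115.2 N.
μ_s N = 0.44 × 338.2 = 148.8 N.
115.2 ≤ 148.8 N → static; friction equals the required 115 N.

f ≈ 115 N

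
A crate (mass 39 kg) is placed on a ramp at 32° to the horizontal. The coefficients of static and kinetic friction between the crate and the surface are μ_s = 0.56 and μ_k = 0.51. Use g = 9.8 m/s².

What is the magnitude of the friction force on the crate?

The normal reaction is N = m g cos θ = 324.1 N.
For equilibrium along the incline, friction must balance the weight component: f = m g sin θ = 202.5 N up the slope.
Static friction can supply at most μ_s N = 181.5 N.
|202.5| exceeds 181.5 N, so the crate slips down-slope; friction is kinetic, f = μ_k N = 0.51×324.1 = 165 N.

f ≈ 165 N (up the incline)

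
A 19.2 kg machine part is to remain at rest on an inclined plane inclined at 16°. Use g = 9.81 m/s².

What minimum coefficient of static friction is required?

μ_s,min ≈ 0.287

At the slip threshold m g sin θ = μ_s m g cos θ, so μ_s,min = tan θ.
μ_s,min = tan 16° = 0.287.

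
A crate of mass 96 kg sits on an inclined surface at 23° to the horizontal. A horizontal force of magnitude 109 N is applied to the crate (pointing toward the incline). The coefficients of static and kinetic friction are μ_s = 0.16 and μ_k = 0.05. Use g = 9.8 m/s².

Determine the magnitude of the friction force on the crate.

Normal direction: N = m g cos θ + P sin θ = 908.6 N.
Parallel to the incline: P cos θ − m g sin θ = 100.3 − 367.6 = -267.3 N; the friction needed to balance this is 267.3 N acting up the slope.
The limit of static friction is μ_s N = 145.4 N.
The required 267.3 N exceeds the static limit, so the crate slides down-slope and f = μ_k N = 0.05×908.6 = 45.4 N.

f ≈ 45.4 N (up the incline)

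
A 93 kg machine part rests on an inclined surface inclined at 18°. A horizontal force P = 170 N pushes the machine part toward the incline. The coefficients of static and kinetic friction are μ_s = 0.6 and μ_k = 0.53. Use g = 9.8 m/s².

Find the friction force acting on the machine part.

Normal direction: N = m g cos θ + P sin θ = 919.3 N.
Parallel to the incline: P cos θ − m g sin θ = 161.7 − 281.6 = -120 N; the friction needed to balance this is 120 N acting up the slope.
The limit of static friction is μ_s N = 551.6 N.
|f_req| = 120 ≤ 551.6 N → the machine part is in equilibrium; friction equals the required value.

f ≈ 120 N (up the incline)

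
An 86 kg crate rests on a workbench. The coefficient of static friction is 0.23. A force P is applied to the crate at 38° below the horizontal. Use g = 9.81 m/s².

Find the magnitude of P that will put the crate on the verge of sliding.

N = m g + P sin α (the push presses the crate into the workbench).
At impending slip, P cos α = μ_s N = μ_s (m g + P sin α).
Solving: P (cos α − μ_s sin α) = μ_s m g → P = 0.23×844/(cos 38° − 0.23 sin 38°) = 194/0.6464 = 300 N.

P ≈ 300 N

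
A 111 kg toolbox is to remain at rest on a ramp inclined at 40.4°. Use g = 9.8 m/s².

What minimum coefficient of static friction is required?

At the slip threshold m g sin θ = μ_s m g cos θ, so μ_s,min = tan θ.
μ_s,min = tan 40.4° = 0.851.

μ_s,min ≈ 0.851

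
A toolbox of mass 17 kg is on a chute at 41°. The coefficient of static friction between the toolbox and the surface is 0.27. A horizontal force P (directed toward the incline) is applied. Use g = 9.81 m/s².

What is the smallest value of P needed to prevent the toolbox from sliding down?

P_min ≈ 80.9 N

The toolbox tends to slide down (tan θ > μ_s), so at the point of impending slip friction acts up-slope at its limit: f = μ_s N.
Perpendicular to the incline: N = m g cos θ + P sin θ.
Along the incline: P cos θ + μ_s N = m g sin θ, i.e. P cos θ + μ_s (m g cos θ + P sin θ) = m g sin θ.
Solving, P (cos θ + μ_s sin θ) = m g (sin θ − μ_s cos θ), so P = 167×0.4523/0.9318 = 80.9 N.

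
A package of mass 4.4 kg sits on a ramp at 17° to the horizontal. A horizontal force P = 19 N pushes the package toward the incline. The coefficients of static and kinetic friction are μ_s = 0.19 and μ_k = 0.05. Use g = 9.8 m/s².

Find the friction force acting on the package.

Resolve perpendicular to the incline: N = m g cos θ + P sin θ = 4.4×9.8×cos 17° + 19×sin 17° = 46.79 N.
Parallel to the incline: P cos θ − m g sin θ = 18.17 − 12.61 = 5.563 N; the friction needed to balance this is 5.563 N acting down the slope.
Maximum static friction: μ_s N = 0.19 × 46.79 = 8.89 N.
Since 5.563 N is within the 8.89 N limit, the package stays put and friction is exactly 5.56 N.

f ≈ 5.56 N (down the incline)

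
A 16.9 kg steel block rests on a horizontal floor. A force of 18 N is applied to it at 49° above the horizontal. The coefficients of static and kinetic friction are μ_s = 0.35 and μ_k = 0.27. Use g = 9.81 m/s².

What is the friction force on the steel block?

Vertical equilibrium gives N = m g − P sin α = 152.2 N.
Horizontally, friction must balance P cos α = 11.81 N.
μ_s N = 0.35 × 152.2 = 53.27 N.
11.81 ≤ 53.27 N → static; friction equals the required 11.8 N.

f ≈ 11.8 N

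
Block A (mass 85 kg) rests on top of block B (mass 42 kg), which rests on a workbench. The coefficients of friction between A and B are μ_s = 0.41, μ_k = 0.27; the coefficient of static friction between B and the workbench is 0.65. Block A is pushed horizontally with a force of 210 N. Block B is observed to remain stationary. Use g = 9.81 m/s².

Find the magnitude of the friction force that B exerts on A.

f ≈ 210 N

Normal force at the A–B interface: N₁ = m_A g = 833.9 N.
So the A–B interface can sustain at most μ_s N₁ = 341.9 N of static friction.
Since P = 210 N ≤ 341.9 N, A does not slip on B; friction on A equals P = 210 N.
B experiences an equal 210 N forward from A (third law). B is in equilibrium, so the floor supplies f₂ = 210 N of static friction (limit μ_s(m_A+m_B)g = 809.8 N, not exceeded).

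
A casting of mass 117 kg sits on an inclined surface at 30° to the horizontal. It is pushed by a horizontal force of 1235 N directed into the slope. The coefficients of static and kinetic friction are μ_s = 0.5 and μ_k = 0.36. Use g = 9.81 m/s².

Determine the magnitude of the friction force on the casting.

f ≈ 496 N (down the incline)

The horizontal push has a component P sin θ into the surface, so N = m g cos θ + P sin θ = 994 + 617.5 = 1611 N.
Parallel to the incline: P cos θ − m g sin θ = 1070 − 573.9 = 495.7 N; the friction needed to balance this is 495.7 N acting down the slope.
Maximum static friction: μ_s N = 0.5 × 1611 = 805.7 N.
Since 495.7 N is within the 805.7 N limit, the casting stays put and friction is exactly 496 N.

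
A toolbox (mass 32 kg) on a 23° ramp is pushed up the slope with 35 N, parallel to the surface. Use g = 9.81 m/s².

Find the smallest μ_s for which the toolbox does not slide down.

μ_s,min ≈ 0.303

N = m g cos θ = 289 N.
Friction must make up the shortfall along the incline: f = m g sin θ − P = 122.7 − 35 = 87.66 N.
At the threshold f = μ_s N, so μ_s,min = 87.66/289 = 0.303.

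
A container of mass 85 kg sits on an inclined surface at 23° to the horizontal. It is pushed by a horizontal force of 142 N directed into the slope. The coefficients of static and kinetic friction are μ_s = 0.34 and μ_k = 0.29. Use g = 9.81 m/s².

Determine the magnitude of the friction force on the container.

Normal direction: N = m g cos θ + P sin θ = 823 N.
Along the incline, the net driving force (taking up-slope positive) is P cos θ − m g sin θ = 130.7 − 325.8 = -195.1 N, so equilibrium requires friction f = 195.1 N (up-slope).
The limit of static friction is μ_s N = 279.8 N.
Since 195.1 N is within the 279.8 N limit, the container stays put and friction is exactly 195 N.

f ≈ 195 N (up the incline)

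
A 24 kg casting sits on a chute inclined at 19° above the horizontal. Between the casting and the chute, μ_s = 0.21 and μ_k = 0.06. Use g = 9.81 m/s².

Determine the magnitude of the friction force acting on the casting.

Perpendicular to the surface, N = m g cos θ = 24·9.81·cos 19° = 222.6 N.
Along the slope the weight component is m g sin θ = 76.65 N; friction must supply exactly this, acting up-slope.
The static-friction ceiling is μ_s N = 0.21 × 222.6 = 46.75 N.
Since |76.65| > 46.75 N, static friction cannot hold it; the casting slides down the incline and kinetic friction applies: f = μ_k N = 0.06 × 222.6 = 13.4 N.

f ≈ 13.4 N (up the incline)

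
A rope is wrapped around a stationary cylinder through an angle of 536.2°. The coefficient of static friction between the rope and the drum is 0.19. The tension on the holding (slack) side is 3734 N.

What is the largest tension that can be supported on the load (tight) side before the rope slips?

T_max ≈ 22100 N

At impending slip the capstan equation gives T₂/T₁ = e^{μβ} with β in radians.
β = 536.2° × π/180 = 9.358 rad.
e^{μβ} = e^{0.19×9.358} = 5.919.
T₂ = T₁ · e^{μβ} = 3734 × 5.919 = 22100 N.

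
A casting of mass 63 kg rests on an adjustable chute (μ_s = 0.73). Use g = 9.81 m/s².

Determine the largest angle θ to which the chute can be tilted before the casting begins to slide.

θ_max ≈ 36.1°

At the slip threshold, m g sin θ = μ_s · m g cos θ, so tan θ = μ_s.
θ_max = arctan(0.73) = 36.1°.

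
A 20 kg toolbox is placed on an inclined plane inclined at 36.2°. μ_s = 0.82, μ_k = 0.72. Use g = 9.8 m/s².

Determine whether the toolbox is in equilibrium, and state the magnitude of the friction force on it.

N = m g cos θ = 158 N.
Down-slope weight component: m g sin θ = 116 N.
μ_s N = 130 N.
116 ≤ 130 N, so it stays put; friction = 116 N.

f ≈ 116 N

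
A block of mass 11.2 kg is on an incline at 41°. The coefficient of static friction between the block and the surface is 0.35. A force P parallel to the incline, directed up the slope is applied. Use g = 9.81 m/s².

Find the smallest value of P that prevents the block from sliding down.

The block tends to slide down (tan θ > μ_s), so at the point of impending slip friction acts up-slope at its limit: f = μ_s N.
P is parallel to the surface, so N = m g cos θ = 82.9 N.
Along the incline: P + μ_s N = m g sin θ, so P = 72.1 − 0.35×82.9 = 43.1 N.

P_min ≈ 43.1 N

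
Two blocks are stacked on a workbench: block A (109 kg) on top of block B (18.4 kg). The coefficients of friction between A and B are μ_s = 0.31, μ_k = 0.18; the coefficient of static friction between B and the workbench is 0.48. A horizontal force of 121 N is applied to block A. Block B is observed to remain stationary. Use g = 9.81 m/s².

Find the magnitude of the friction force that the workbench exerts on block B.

f ≈ 121 N

Between the blocks, N₁ = m_A g = 1069 N.
So the A–B interface can sustain at most μ_s N₁ = 331.5 N of static friction.
P = 121 N is within that limit, so A and B move together (both at rest); the A–B friction is simply f₁ = P = 121 N.
B experiences an equal 121 N forward from A (third law). B is in equilibrium, so the floor supplies f₂ = 121 N of static friction (limit μ_s(m_A+m_B)g = 599.9 N, not exceeded).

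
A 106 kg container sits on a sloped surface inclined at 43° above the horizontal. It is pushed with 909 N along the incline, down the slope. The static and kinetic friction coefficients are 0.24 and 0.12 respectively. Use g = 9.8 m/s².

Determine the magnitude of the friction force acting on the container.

The normal reaction is N = m g cos θ = 759.7 N.
The friction needed for equilibrium is m g sin θ + P = 708.5 + 909 = 1617 N, measured positive up-slope.
Maximum static friction available: μ_s N = 0.24 × 759.7 = 182.3 N.
Since |1617| > 182.3 N, static friction cannot hold it; the container slides down the incline and kinetic friction applies: f = μ_k N = 0.12 × 759.7 = 91.2 N.

f ≈ 91.2 N (up the incline)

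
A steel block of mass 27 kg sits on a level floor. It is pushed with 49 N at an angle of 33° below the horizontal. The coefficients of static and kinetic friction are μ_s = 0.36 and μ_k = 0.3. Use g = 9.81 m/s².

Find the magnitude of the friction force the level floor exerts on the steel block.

f ≈ 41.1 N

The vertical component of P adds to the normal force: N = m g + P sin α = 264.9 + 26.69 = 291.6 N.
For equilibrium, f = P cos α = 49×cos 33° = 41.09 N.
μ_s N = 0.36 × 291.6 = 105 N.
Since 41.09 N does not exceed the limit, the steel block stays at rest and f = 41.1 N.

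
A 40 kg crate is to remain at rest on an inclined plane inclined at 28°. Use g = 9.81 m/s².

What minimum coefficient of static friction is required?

μ_s,min ≈ 0.532

At the slip threshold m g sin θ = μ_s m g cos θ, so μ_s,min = tan θ.
μ_s,min = tan 28° = 0.532.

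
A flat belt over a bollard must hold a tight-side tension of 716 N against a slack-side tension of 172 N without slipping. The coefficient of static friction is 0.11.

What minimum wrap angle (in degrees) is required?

β_min ≈ 743°

T₂/T₁ = e^{μβ} → β = ln(T₂/T₁)/μ.
β = ln(716/172)/0.11 = 1.426/0.11 = 12.97 rad.
In degrees: β = 12.97 × 180/π = 743°.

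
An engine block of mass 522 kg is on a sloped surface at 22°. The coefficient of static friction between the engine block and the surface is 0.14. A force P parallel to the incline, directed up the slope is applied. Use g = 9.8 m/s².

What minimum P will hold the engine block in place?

The engine block tends to slide down (tan θ > μ_s), so at the point of impending slip friction acts up-slope at its limit: f = μ_s N.
P is parallel to the surface, so N = m g cos θ = 4740 N.
Along the incline: P + μ_s N = m g sin θ, so P = 1920 − 0.14×4740 = 1250 N.

P_min ≈ 1250 N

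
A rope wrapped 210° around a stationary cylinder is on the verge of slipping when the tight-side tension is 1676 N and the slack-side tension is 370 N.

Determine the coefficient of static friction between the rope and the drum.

T₂/T₁ = e^{μβ} → μ = ln(T₂/T₁)/β.
β = 210° = 3.665 rad.
μ = ln(1676/370)/3.665 = ln(4.53)/3.665 = 0.412.

μ ≈ 0.412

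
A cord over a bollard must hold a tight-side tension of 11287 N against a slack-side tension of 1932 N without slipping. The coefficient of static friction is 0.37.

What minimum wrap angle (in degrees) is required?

β_min ≈ 273°

T₂/T₁ = e^{μβ} → β = ln(T₂/T₁)/μ.
β = ln(11287/1932)/0.37 = 1.765/0.37 = 4.771 rad.
In degrees: β = 4.771 × 180/π = 273°.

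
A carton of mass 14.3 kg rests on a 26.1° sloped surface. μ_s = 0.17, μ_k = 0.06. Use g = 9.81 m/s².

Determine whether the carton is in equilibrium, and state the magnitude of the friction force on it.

N = m g cos θ = 126 N.
Down-slope weight component: m g sin θ = 61.7 N.
μ_s N = 21.4 N.
61.7 > 21.4 N, so it slides; kinetic friction f = μ_k N = 0.06×126 = 7.56 N.

f ≈ 7.56 N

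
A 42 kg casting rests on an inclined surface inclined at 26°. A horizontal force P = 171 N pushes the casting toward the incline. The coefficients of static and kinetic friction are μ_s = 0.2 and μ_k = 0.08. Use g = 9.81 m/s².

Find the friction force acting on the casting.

f ≈ 26.9 N (up the incline)

The horizontal push has a component P sin θ into the surface, so N = m g cos θ + P sin θ = 370.3 + 74.96 = 445.3 N.
Parallel to the incline: P cos θ − m g sin θ = 153.7 − 180.6 = -26.92 N; the friction needed to balance this is 26.92 N acting up the slope.
The limit of static friction is μ_s N = 89.06 N.
Since 26.92 N is within the 89.06 N limit, the casting stays put and friction is exactly 26.9 N.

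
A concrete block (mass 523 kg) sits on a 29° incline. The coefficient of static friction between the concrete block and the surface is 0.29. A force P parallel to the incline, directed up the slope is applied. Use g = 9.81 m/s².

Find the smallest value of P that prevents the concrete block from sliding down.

P_min ≈ 1190 N

The concrete block tends to slide down (tan θ > μ_s), so at the point of impending slip friction acts up-slope at its limit: f = μ_s N.
P is parallel to the surface, so N = m g cos θ = 4490 N.
Along the incline: P + μ_s N = m g sin θ, so P = 2490 − 0.29×4490 = 1190 N.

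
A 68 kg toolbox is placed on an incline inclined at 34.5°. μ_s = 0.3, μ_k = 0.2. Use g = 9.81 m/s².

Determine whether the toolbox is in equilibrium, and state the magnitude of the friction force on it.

f ≈ 110 N

N = m g cos θ = 550 N.
Down-slope weight component: m g sin θ = 378 N.
μ_s N = 165 N.
378 > 165 N, so it slides; kinetic friction f = μ_k N = 0.2×550 = 110 N.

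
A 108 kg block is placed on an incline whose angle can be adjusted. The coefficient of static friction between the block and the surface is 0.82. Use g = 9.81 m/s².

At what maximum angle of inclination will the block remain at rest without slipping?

θ_max ≈ 39.4°

At the slip threshold, m g sin θ = μ_s · m g cos θ, so tan θ = μ_s.
θ_max = arctan(0.82) = 39.4°.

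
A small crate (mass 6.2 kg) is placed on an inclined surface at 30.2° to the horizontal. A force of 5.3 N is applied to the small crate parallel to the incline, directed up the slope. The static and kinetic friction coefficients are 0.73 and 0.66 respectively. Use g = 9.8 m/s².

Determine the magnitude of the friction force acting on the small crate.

f ≈ 25.3 N (up the incline)

Normal force: N = m g cos θ = 6.2 × 9.8 × cos 30.2° = 52.51 N.
For equilibrium along the incline the friction force must supply f = m g sin θ − P = 30.56 − 5.3 = 25.26 N (positive meaning up-slope).
Static friction can supply at most μ_s N = 38.33 N.
Since |25.26| ≤ 38.33 N, static friction is sufficient; f equals the required value, not μ_s N.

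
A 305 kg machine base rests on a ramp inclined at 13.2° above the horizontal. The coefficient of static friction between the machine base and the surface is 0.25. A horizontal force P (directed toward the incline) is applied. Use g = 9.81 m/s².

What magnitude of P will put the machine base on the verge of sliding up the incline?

At impending motion up the slope, friction acts down-slope at its limit: f = μ_s N.
Perpendicular to the incline: N = m g cos θ + P sin θ.
Along the incline: P cos θ = m g sin θ + μ_s N = m g sin θ + μ_s (m g cos θ + P sin θ).
Solving, P (cos θ − μ_s sin θ) = m g (sin θ + μ_s cos θ), so P = 305×9.81×(sin 13.2° + 0.25 cos 13.2°)/(cos 13.2° − 0.25 sin 13.2°) = 2990×0.4717/0.9165 = 1540 N.

P ≈ 1540 N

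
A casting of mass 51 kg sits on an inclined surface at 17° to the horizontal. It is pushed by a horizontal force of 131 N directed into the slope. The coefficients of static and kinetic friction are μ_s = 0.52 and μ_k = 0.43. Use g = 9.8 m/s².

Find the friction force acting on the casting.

f ≈ 20.9 N (up the incline)

The horizontal push has a component P sin θ into the surface, so N = m g cos θ + P sin θ = 478 + 38.3 = 516.3 N.
Along the incline, the net driving force (taking up-slope positive) is P cos θ − m g sin θ = 125.3 − 146.1 = -20.85 N, so equilibrium requires friction f = 20.85 N (up-slope).
Maximum static friction: μ_s N = 0.52 × 516.3 = 268.5 N.
|f_req| = 20.85 ≤ 268.5 N → the casting is in equilibrium; friction equals the required value.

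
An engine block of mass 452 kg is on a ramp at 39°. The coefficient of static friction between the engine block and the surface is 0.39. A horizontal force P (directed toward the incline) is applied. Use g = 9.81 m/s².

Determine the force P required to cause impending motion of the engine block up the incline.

P ≈ 7780 N

At impending motion up the slope, friction acts down-slope at its limit: f = μ_s N.
Perpendicular to the incline: N = m g cos θ + P sin θ.
Along the incline: P cos θ = m g sin θ + μ_s N = m g sin θ + μ_s (m g cos θ + P sin θ).
Solving, P (cos θ − μ_s sin θ) = m g (sin θ + μ_s cos θ), so P = 452×9.81×(sin 39° + 0.39 cos 39°)/(cos 39° − 0.39 sin 39°) = 4430×0.9324/0.5317 = 7780 N.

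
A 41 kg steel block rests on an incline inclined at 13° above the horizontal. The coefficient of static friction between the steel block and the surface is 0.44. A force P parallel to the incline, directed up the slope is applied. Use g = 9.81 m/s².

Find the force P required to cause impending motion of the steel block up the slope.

At impending motion up the slope, friction acts down-slope at its limit: f = μ_s N.
P is parallel to the surface, so N = m g cos θ = 392 N.
Along the incline: P = m g sin θ + μ_s N = 90.5 + 0.44×392 = 263 N.

P ≈ 263 N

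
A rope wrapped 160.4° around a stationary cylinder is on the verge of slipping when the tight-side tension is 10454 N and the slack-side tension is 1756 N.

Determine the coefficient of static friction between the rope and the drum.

T₂/T₁ = e^{μβ} → μ = ln(T₂/T₁)/β.
β = 160.4° = 2.8 rad.
μ = ln(10454/1756)/2.8 = ln(5.953)/2.8 = 0.637.

μ ≈ 0.637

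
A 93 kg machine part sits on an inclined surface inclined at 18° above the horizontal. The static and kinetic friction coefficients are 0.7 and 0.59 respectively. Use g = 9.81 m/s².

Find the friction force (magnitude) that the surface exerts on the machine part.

f ≈ 282 N (up the incline)

The normal reaction is N = m g cos θ = 867.7 N.
For equilibrium along the incline, friction must balance the weight component: f = m g sin θ = 281.9 N up the slope.
Static friction can supply at most μ_s N = 607.4 N.
Since |281.9| ≤ 607.4 N, static friction is sufficient; f equals the required value, not μ_s N.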